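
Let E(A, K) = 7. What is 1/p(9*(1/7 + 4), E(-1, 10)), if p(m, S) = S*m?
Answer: 1/261 ≈ 0.0038314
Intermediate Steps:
1/p(9*(1/7 + 4), E(-1, 10)) = 1/(7*(9*(1/7 + 4))) = 1/(7*(9*(29/7))) = 1/(7*(261/7)) = 1/261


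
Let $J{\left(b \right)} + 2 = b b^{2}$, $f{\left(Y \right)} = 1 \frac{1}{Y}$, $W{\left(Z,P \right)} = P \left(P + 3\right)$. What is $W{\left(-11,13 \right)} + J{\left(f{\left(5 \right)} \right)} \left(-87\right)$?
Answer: $\frac{47663}{125} \approx 381.3$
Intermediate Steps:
$W{\left(Z,P \right)} = P \left(3 + P\right)$
$f{\left(Y \right)} = \frac{1}{Y}$
$J{\left(b \right)} = -2 + b^{3}$ ($J{\left(b \right)} = -2 + b b^{2} = -2 + b^{3}$)
$W{\left(-11,13 \right)} + J{\left(f{\left(5 \right)} \right)} \left(-87\right) = 13 \left(3 + 13\right) + \left(-2 + \left(\frac{1}{5}\right)^{3}\right) \left(-87\right) = 13 \cdot 16 + \left(-2 + \left(\frac{1}{5}\right)^{3}\right) \left(-87\right) = 208 + \left(-2 + \frac{1}{125}\right) \left(-87\right) = 208 - - \frac{21663}{125} = 208 + \frac{21663}{125} = \frac{47663}{125}$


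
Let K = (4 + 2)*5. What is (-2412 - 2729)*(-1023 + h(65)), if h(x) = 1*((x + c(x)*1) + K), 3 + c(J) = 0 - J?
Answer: 5120436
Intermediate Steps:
c(J) = -3 - J (c(J) = -3 + (0 - J) = -3 - J)
K = 30 (K = 6*5 = 30)
h(x) = 27 (h(x) = 1*((x + (-3 - x)*1) + 30) = 1*((x + (-3 - x)) + 30) = 1*(-3 + 30) = 1*27 = 27)
(-2412 - 2729)*(-1023 + h(65)) = (-2412 - 2729)*(-1023 + 27) = -5141*(-996) = 5120436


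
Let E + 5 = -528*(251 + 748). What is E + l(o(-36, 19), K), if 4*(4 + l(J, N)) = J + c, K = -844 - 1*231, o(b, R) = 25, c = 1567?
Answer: -527083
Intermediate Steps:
K = -1075 (K = -844 - 231 = -1075)
E = -527477 (E = -5 - 528*(251 + 748) = -5 - 528*999 = -5 - 527472 = -527477)
l(J, N) = 1551/4 + J/4 (l(J, N) = -4 + (J + 1567)/4 = -4 + (1567 + J)/4 = -4 + (1567/4 + J/4) = 1551/4 + J/4)
E + l(o(-36, 19), K) = -527477 + (1551/4 + (¼)*25) = -527477 + (1551/4 + 25/4) = -527477 + 394 = -527083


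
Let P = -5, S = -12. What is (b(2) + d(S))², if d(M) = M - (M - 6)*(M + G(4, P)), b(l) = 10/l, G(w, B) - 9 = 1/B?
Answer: 104329/25 ≈ 4173.2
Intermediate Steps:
G(w, B) = 9 + 1/B
d(M) = M - (-6 + M)*(44/5 + M) (d(M) = M - (M - 6)*(M + (9 + 1/(-5))) = M - (-6 + M)*(M + (9 - ⅕)) = M - (-6 + M)*(M + 44/5) = M - (-6 + M)*(44/5 + M))
(b(2) + d(S))² = (10/2 + (264/5 - 1*(-12)² - 9/5*(-12)))² = (10*(½) + (264/5 - 1*144 + 108/5))² = (5 + (264/5 - 144 + 108/5))² = (5 - 348/5)² = (-323/5)² = 104329/25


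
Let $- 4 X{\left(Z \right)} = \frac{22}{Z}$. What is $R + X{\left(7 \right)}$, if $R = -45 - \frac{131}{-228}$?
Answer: $- \frac{72157}{1596} \approx -45.211$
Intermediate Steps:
$R = - \frac{10129}{228}$ ($R = -45 - - \frac{131}{228} = -45 + \frac{131}{228} = - \frac{10129}{228} \approx -44.425$)
$X{\left(Z \right)} = - \frac{11}{2 Z}$ ($X{\left(Z \right)} = - \frac{22 \frac{1}{Z}}{4} = - \frac{11}{2 Z}$)
$R + X{\left(7 \right)} = - \frac{10129}{228} - \frac{11}{2 \cdot 7} = - \frac{10129}{228} - \frac{11}{14} = - \frac{72157}{1596}$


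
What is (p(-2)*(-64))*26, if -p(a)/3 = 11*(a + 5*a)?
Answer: -658944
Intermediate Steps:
p(a) = -198*a (p(a) = -33*(a + 5*a) = -33*6*a = -198*a)
(p(-2)*(-64))*26 = (-198*(-2)*(-64))*26 = (396*(-64))*26 = -25344*26 = -658944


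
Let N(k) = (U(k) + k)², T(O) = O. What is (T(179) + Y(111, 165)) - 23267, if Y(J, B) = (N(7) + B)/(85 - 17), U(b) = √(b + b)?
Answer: -392439/17 + 7*√14/34 ≈ -23084.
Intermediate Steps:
U(b) = √2*√b (U(b) = √(2*b) = √2*√b)
N(k) = (k + √2*√k)² (N(k) = (√2*√k + k)² = (k + √2*√k)²)
Y(J, B) = B/68 + (7 + √14)²/68 (Y(J, B) = ((7 + √2*√7)² + B)/(85 - 17) = ((7 + √14)² + B)/68 = (B + (7 + √14)²)*(1/68) = B/68 + (7 + √14)²/68)
(T(179) + Y(111, 165)) - 23267 = (179 + ((1/68)*165 + (7 + √14)²/68)) - 23267 = (179 + (165/68 + (7 + √14)²/68)) - 23267 = (12337/68 + (7 + √14)²/68) - 23267 = -1569819/68 + (7 + √14)²/68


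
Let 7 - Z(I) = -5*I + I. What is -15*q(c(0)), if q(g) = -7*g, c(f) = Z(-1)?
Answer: 315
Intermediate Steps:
Z(I) = 7 + 4*I (Z(I) = 7 - (-5*I + I) = 7 - (-4)*I = 7 + 4*I)
c(f) = 3 (c(f) = 7 + 4*(-1) = 7 - 4 = 3)
-15*q(c(0)) = -(-105)*3 = -15*(-21) = 315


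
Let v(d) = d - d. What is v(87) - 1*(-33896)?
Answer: 33896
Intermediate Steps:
v(d) = 0
v(87) - 1*(-33896) = 0 - 1*(-33896) = 0 + 33896 = 33896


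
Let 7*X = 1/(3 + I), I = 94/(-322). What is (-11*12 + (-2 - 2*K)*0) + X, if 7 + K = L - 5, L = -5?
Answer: -57529/436 ≈ -131.95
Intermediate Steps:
K = -17 (K = -7 + (-5 - 5) = -7 - 10 = -17)
I = -47/161 (I = 94*(-1/322) = -47/161 ≈ -0.29193)
X = 23/436 (X = 1/(7*(3 - 47/161)) = 1/(7*(436/161)) = (⅐)*(161/436) = 23/436 ≈ 0.052752)
(-11*12 + (-2 - 2*K)*0) + X = (-11*12 + (-2 - 2*(-17))*0) + 23/436 = (-132 + (-2 + 34)*0) + 23/436 = (-132 + 32*0) + 23/436 = (-132 + 0) + 23/436 = -132 + 23/436 = -57529/436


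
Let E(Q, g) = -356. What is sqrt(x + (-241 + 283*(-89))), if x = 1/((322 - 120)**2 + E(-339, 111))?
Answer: 19*I*sqrt(450151954)/2528 ≈ 159.46*I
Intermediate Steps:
x = 1/40448 (x = 1/((322 - 120)**2 - 356) = 1/(202**2 - 356) = 1/(40804 - 356) = 1/40448 ≈ 2.4723e-5)
sqrt(x + (-241 + 283*(-89))) = sqrt(1/40448 + (-241 + 283*(-89))) = sqrt(1/40448 + (-241 - 25187)) = sqrt(1/40448 - 25428) = sqrt(-1028511743/40448) = 19*I*sqrt(450151954)/2528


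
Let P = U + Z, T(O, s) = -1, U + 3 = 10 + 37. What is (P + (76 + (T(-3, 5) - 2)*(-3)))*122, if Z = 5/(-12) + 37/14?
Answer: 672403/42 ≈ 16010.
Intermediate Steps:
Z = 187/84 (Z = 5*(-1/12) + 37*(1/14) = -5/12 + 37/14 = 187/84 ≈ 2.2262)
U = 44 (U = -3 + (10 + 37) = -3 + 47 = 44)
P = 3883/84 (P = 44 + 187/84 = 3883/84 ≈ 46.226)
(P + (76 + (T(-3, 5) - 2)*(-3)))*122 = (3883/84 + (76 + (-1 - 2)*(-3)))*122 = (3883/84 + (76 - 3*(-3)))*122 = (3883/84 + (76 + 9))*122 = (3883/84 + 85)*122 = (11023/84)*122 = 672403/42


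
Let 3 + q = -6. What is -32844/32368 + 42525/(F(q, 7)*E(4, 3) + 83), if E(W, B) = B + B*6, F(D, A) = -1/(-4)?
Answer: 11542443/24004 ≈ 480.85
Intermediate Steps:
q = -9 (q = -3 - 6 = -9)
F(D, A) = ¼ (F(D, A) = -1*(-¼) = ¼)
E(W, B) = 7*B (E(W, B) = B + 6*B = 7*B)
-32844/32368 + 42525/(F(q, 7)*E(4, 3) + 83) = -32844/32368 + 42525/((7*3)/4 + 83) = -32844*1/32368 + 42525/((¼)*21 + 83) = -69/68 + 42525/(21/4 + 83) = -69/68 + 42525/(353/4) = -69/68 + 42525*(4/353) = -69/68 + 170100/353 = 11542443/24004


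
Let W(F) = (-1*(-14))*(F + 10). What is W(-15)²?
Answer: 4900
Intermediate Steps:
W(F) = 140 + 14*F (W(F) = 14*(10 + F) = 140 + 14*F)
W(-15)² = (140 + 14*(-15))² = (140 - 210)² = (-70)² = 4900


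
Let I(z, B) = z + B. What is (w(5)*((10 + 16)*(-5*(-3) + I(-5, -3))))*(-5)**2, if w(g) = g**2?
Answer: 113750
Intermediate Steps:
I(z, B) = B + z
(w(5)*((10 + 16)*(-5*(-3) + I(-5, -3))))*(-5)**2 = (5**2*((10 + 16)*(-5*(-3) + (-3 - 5))))*(-5)**2 = (25*(26*(15 - 8)))*25 = (25*(26*7))*25 = (25*182)*25 = 4550*25 = 113750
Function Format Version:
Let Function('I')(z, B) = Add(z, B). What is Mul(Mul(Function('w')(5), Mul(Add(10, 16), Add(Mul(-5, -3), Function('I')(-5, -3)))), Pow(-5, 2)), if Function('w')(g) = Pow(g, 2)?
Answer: 113750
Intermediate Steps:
Function('I')(z, B) = Add(B, z)
Mul(Mul(Function('w')(5), Mul(Add(10, 16), Add(Mul(-5, -3), Function('I')(-5, -3)))), Pow(-5, 2)) = Mul(Mul(Pow(5, 2), Mul(Add(10, 16), Add(Mul(-5, -3), Add(-3, -5)))), Pow(-5, 2)) = Mul(Mul(25, Mul(26, Add(15, -8))), 25) = Mul(Mul(25, Mul(26, 7)), 25) = Mul(Mul(25, 182), 25) = Mul(4550, 25) = 113750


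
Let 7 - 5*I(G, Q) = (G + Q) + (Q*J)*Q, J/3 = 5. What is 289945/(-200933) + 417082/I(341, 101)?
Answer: -46351974778/3083316885 ≈ -15.033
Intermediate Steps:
J = 15 (J = 3*5 = 15)
I(G, Q) = 7/5 - 3*Q² - G/5 - Q/5 (I(G, Q) = 7/5 - ((G + Q) + (Q*15)*Q)/5 = 7/5 - ((G + Q) + (15*Q)*Q)/5 = 7/5 - ((G + Q) + 15*Q²)/5 = 7/5 - (G + Q + 15*Q²)/5 = 7/5 + (-3*Q² - G/5 - Q/5) = 7/5 - 3*Q² - G/5 - Q/5)
289945/(-200933) + 417082/I(341, 101) = 289945/(-200933) + 417082/(7/5 - 3*101² - ⅕*341 - ⅕*101) = 289945*(-1/200933) + 417082/(7/5 - 3*10201 - 341/5 - 101/5) = -289945/200933 + 417082/(7/5 - 30603 - 341/5 - 101/5) = -289945/200933 + 417082/(-30690) = -289945/200933 + 417082*(-1/30690) = -289945/200933 - 208541/15345 = -46351974778/3083316885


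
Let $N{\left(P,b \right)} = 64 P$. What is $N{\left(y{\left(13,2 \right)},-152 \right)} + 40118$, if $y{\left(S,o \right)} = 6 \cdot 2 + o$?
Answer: $41014$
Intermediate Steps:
$y{\left(S,o \right)} = 12 + o$
$N{\left(y{\left(13,2 \right)},-152 \right)} + 40118 = 64 \left(12 + 2\right) + 40118 = 64 \cdot 14 + 40118 = 896 + 40118 = 41014$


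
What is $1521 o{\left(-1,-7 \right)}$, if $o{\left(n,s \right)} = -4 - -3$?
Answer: $-1521$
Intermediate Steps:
$o{\left(n,s \right)} = -1$ ($o{\left(n,s \right)} = -4 + 3 = -1$)
$1521 o{\left(-1,-7 \right)} = 1521 \left(-1\right) = -1521$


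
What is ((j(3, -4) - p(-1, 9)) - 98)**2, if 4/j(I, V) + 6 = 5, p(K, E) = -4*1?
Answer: 9604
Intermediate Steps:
p(K, E) = -4
j(I, V) = -4 (j(I, V) = 4/(-6 + 5) = 4/(-1) = 4*(-1) = -4)
((j(3, -4) - p(-1, 9)) - 98)**2 = ((-4 - 1*(-4)) - 98)**2 = ((-4 + 4) - 98)**2 = (0 - 98)**2 = (-98)**2 = 9604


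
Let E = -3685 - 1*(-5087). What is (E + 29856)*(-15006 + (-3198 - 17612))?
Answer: -1119536528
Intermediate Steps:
E = 1402 (E = -3685 + 5087 = 1402)
(E + 29856)*(-15006 + (-3198 - 17612)) = (1402 + 29856)*(-15006 + (-3198 - 17612)) = 31258*(-15006 - 20810) = 31258*(-35816) = -1119536528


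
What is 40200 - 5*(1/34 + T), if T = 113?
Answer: 1347585/34 ≈ 39635.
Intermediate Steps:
40200 - 5*(1/34 + T) = 40200 - 5*(1/34 + 113) = 40200 - 5*3843/34 = 40200 - 19215/34 = 1347585/34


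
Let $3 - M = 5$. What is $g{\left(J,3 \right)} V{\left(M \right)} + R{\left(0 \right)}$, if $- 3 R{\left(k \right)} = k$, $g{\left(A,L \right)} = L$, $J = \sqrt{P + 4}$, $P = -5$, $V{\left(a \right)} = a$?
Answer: $-6$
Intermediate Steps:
$M = -2$ ($M = 3 - 5 = -2$)
$J = i$ ($J = \sqrt{-5 + 4} = \sqrt{-1} = i \approx 1.0 i$)
$R{\left(k \right)} = - \frac{k}{3}$
$g{\left(J,3 \right)} V{\left(M \right)} + R{\left(0 \right)} = 3 \left(-2\right) - 0 = -6 + 0 = -6$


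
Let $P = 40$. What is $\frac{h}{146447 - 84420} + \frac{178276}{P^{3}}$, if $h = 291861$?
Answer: $\frac{7434257363}{992432000} \approx 7.491$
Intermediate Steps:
$\frac{h}{146447 - 84420} + \frac{178276}{P^{3}} = \frac{291861}{146447 - 84420} + \frac{178276}{40^{3}} = \frac{291861}{146447 - 84420} + \frac{178276}{64000} = \frac{291861}{62027} + 178276 \cdot \frac{1}{64000} = 291861 \cdot \frac{1}{62027} + \frac{44569}{16000} = \frac{291861}{62027} + \frac{44569}{16000} = \frac{7434257363}{992432000}$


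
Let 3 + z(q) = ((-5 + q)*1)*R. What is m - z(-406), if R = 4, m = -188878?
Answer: -187231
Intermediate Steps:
z(q) = -23 + 4*q (z(q) = -3 + ((-5 + q)*1)*4 = -3 + (-5 + q)*4 = -3 + (-20 + 4*q) = -23 + 4*q)
m - z(-406) = -188878 - (-23 + 4*(-406)) = -188878 - (-23 - 1624) = -188878 - 1*(-1647) = -188878 + 1647 = -187231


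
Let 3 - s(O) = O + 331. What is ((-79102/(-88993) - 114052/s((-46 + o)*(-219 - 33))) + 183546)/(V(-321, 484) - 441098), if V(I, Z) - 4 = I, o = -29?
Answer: -6040149378413/14525587413205 ≈ -0.41583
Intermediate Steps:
V(I, Z) = 4 + I
s(O) = -328 - O (s(O) = 3 - (O + 331) = 3 - (331 + O) = 3 + (-331 - O) = -328 - O)
((-79102/(-88993) - 114052/s((-46 + o)*(-219 - 33))) + 183546)/(V(-321, 484) - 441098) = ((-79102/(-88993) - 114052/(-328 - (-46 - 29)*(-219 - 33))) + 183546)/((4 - 321) - 441098) = ((-79102*(-1/88993) - 114052/(-328 - (-75)*(-252))) + 183546)/(-317 - 441098) = ((79102/88993 - 114052/(-328 - 1*18900)) + 183546)/(-441415) = ((79102/88993 - 114052/(-328 - 18900)) + 183546)*(-1/441415) = ((79102/88993 - 114052/(-19228)) + 183546)*(-1/441415) = ((79102/88993 - 114052*(-1/19228)) + 183546)*(-1/441415) = ((79102/88993 + 28513/4807) + 183546)*(-1/441415) = (2917700723/427789351 + 183546)*(-1/441415) = (78521941919369/427789351)*(-1/441415) = -6040149378413/14525587413205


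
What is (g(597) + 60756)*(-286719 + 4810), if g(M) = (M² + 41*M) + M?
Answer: -124671154251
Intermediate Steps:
g(M) = M² + 42*M
(g(597) + 60756)*(-286719 + 4810) = (597*(42 + 597) + 60756)*(-286719 + 4810) = (597*639 + 60756)*(-281909) = (381483 + 60756)*(-281909) = 442239*(-281909) = -124671154251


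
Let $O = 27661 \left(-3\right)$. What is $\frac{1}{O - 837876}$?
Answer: $- \frac{1}{920859} \approx -1.0859 \cdot 10^{-6}$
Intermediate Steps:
$O = -82983$
$\frac{1}{O - 837876} = \frac{1}{-82983 - 837876} = \frac{1}{-920859} = - \frac{1}{920859}$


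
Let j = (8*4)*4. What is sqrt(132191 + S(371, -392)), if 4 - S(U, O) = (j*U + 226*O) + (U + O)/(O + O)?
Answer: sqrt(135866395)/28 ≈ 416.29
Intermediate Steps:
j = 128 (j = 32*4 = 128)
S(U, O) = 4 - 226*O - 128*U - (O + U)/(2*O) (S(U, O) = 4 - ((128*U + 226*O) + (U + O)/(O + O)) = 4 - ((128*U + 226*O) + (O + U)/((2*O))) = 4 - ((128*U + 226*O) + (O + U)*(1/(2*O))) = 4 - ((128*U + 226*O) + (O + U)/(2*O)) = 4 - (128*U + 226*O + (O + U)/(2*O)) = 4 + (-226*O - 128*U - (O + U)/(2*O)) = 4 - 226*O - 128*U - (O + U)/(2*O))
sqrt(132191 + S(371, -392)) = sqrt(132191 + (1/2)*(-1*371 - 392*(7 - 452*(-392) - 256*371))/(-392)) = sqrt(132191 + (1/2)*(-1/392)*(-371 - 392*(7 + 177184 - 94976))) = sqrt(132191 + (1/2)*(-1/392)*(-371 - 392*82215)) = sqrt(132191 + (1/2)*(-1/392)*(-371 - 32228280)) = sqrt(132191 + (1/2)*(-1/392)*(-32228651)) = sqrt(132191 + 4604093/112) = sqrt(19409485/112) = sqrt(135866395)/28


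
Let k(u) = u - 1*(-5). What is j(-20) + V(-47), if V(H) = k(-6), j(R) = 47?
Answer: 46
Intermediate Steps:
k(u) = 5 + u (k(u) = u + 5 = 5 + u)
V(H) = -1 (V(H) = 5 - 6 = -1)
j(-20) + V(-47) = 47 - 1 = 46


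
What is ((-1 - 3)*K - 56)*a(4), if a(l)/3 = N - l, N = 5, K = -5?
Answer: -108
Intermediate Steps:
a(l) = 15 - 3*l (a(l) = 3*(5 - l) = 15 - 3*l)
((-1 - 3)*K - 56)*a(4) = ((-1 - 3)*(-5) - 56)*(15 - 3*4) = (-4*(-5) - 56)*(15 - 12) = (20 - 56)*3 = -36*3 = -108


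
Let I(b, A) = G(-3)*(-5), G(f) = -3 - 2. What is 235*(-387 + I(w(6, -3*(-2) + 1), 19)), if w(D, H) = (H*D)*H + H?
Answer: -85070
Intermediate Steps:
G(f) = -5
w(D, H) = H + D*H² (w(D, H) = (D*H)*H + H = D*H² + H = H + D*H²)
I(b, A) = 25 (I(b, A) = -5*(-5) = 25)
235*(-387 + I(w(6, -3*(-2) + 1), 19)) = 235*(-387 + 25) = 235*(-362) = -85070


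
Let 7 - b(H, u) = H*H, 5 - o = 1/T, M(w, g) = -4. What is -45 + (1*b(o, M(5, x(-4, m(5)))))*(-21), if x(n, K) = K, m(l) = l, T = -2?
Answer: 1773/4 ≈ 443.25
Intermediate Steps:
o = 11/2 (o = 5 - 1/(-2) = 5 - 1*(-½) = 5 + ½ = 11/2 ≈ 5.5000)
b(H, u) = 7 - H² (b(H, u) = 7 - H*H = 7 - H²)
-45 + (1*b(o, M(5, x(-4, m(5)))))*(-21) = -45 + (1*(7 - (11/2)²))*(-21) = -45 + (1*(7 - 1*121/4))*(-21) = -45 + (1*(7 - 121/4))*(-21) = -45 + (1*(-93/4))*(-21) = -45 - 93/4*(-21) = -45 + 1953/4 = 1773/4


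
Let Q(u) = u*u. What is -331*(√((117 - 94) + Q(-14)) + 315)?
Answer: -104265 - 331*√219 ≈ -1.0916e+5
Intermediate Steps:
Q(u) = u²
-331*(√((117 - 94) + Q(-14)) + 315) = -331*(√((117 - 94) + (-14)²) + 315) = -331*(√(23 + 196) + 315) = -331*(√219 + 315) = -331*(315 + √219) = -104265 - 331*√219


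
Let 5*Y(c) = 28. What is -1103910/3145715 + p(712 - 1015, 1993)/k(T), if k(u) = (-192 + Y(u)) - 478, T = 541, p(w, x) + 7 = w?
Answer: 120866923/1045006523 ≈ 0.11566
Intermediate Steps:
p(w, x) = -7 + w
Y(c) = 28/5 (Y(c) = (⅕)*28 = 28/5)
k(u) = -3322/5 (k(u) = (-192 + 28/5) - 478 = -932/5 - 478 = -3322/5)
-1103910/3145715 + p(712 - 1015, 1993)/k(T) = -1103910/3145715 + (-7 + (712 - 1015))/(-3322/5) = -1103910*1/3145715 + (-7 - 303)*(-5/3322) = -220782/629143 - 310*(-5/3322) = -220782/629143 + 775/1661 = 120866923/1045006523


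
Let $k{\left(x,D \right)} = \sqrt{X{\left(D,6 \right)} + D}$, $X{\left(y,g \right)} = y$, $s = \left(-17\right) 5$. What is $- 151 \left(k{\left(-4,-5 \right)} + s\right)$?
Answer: $12835 - 151 i \sqrt{10} \approx 12835.0 - 477.5 i$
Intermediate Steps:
$s = -85$
$k{\left(x,D \right)} = \sqrt{2} \sqrt{D}$ ($k{\left(x,D \right)} = \sqrt{D + D} = \sqrt{2 D} = \sqrt{2} \sqrt{D}$)
$- 151 \left(k{\left(-4,-5 \right)} + s\right) = - 151 \left(\sqrt{2} \sqrt{-5} - 85\right) = - 151 \left(\sqrt{2} i \sqrt{5} - 85\right) = - 151 \left(i \sqrt{10} - 85\right) = - 151 \left(-85 + i \sqrt{10}\right) = 12835 - 151 i \sqrt{10}$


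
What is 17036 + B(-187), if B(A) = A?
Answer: 16849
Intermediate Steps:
17036 + B(-187) = 17036 - 187 = 16849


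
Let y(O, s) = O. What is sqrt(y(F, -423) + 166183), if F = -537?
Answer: sqrt(165646) ≈ 407.00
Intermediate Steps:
sqrt(y(F, -423) + 166183) = sqrt(-537 + 166183) = sqrt(165646)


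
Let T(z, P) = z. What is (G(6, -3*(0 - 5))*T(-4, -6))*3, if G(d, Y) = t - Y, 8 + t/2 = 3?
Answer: 300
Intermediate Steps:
t = -10 (t = -16 + 2*3 = -16 + 6 = -10)
G(d, Y) = -10 - Y
(G(6, -3*(0 - 5))*T(-4, -6))*3 = ((-10 - (-3)*(0 - 5))*(-4))*3 = ((-10 - (-3)*(-5))*(-4))*3 = ((-10 - 1*15)*(-4))*3 = ((-10 - 15)*(-4))*3 = -25*(-4)*3 = 100*3 = 300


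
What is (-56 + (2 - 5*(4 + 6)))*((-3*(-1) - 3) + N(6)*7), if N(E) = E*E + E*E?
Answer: -52416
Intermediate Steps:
N(E) = 2*E**2 (N(E) = E**2 + E**2 = 2*E**2)
(-56 + (2 - 5*(4 + 6)))*((-3*(-1) - 3) + N(6)*7) = (-56 + (2 - 5*(4 + 6)))*((-3*(-1) - 3) + (2*6**2)*7) = (-56 + (2 - 5*10))*((3 - 3) + (2*36)*7) = (-56 + (2 - 1*50))*(0 + 72*7) = (-56 + (2 - 50))*(0 + 504) = (-56 - 48)*504 = -104*504 = -52416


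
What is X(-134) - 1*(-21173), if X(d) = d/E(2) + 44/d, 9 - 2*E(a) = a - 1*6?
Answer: 18423441/871 ≈ 21152.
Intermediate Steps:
E(a) = 15/2 - a/2 (E(a) = 9/2 - (a - 1*6)/2 = 9/2 - (a - 6)/2 = 9/2 - (-6 + a)/2 = 9/2 + (3 - a/2) = 15/2 - a/2)
X(d) = 44/d + 2*d/13 (X(d) = d/(15/2 - 1/2*2) + 44/d = d/(15/2 - 1) + 44/d = d/(13/2) + 44/d = d*(2/13) + 44/d = 2*d/13 + 44/d = 44/d + 2*d/13)
X(-134) - 1*(-21173) = (44/(-134) + (2/13)*(-134)) - 1*(-21173) = (44*(-1/134) - 268/13) + 21173 = (-22/67 - 268/13) + 21173 = -18242/871 + 21173 = 18423441/871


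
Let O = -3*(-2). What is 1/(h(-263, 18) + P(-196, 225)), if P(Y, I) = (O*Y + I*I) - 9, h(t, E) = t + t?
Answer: 1/48914 ≈ 2.0444e-5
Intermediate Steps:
O = 6
h(t, E) = 2*t
P(Y, I) = -9 + I**2 + 6*Y (P(Y, I) = (6*Y + I*I) - 9 = (6*Y + I**2) - 9 = (I**2 + 6*Y) - 9 = -9 + I**2 + 6*Y)
1/(h(-263, 18) + P(-196, 225)) = 1/(2*(-263) + (-9 + 225**2 + 6*(-196))) = 1/(-526 + (-9 + 50625 - 1176)) = 1/(-526 + 49440) = 1/48914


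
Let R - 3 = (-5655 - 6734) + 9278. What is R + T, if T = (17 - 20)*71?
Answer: -3321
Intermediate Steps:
T = -213 (T = -3*71 = -213)
R = -3108 (R = 3 + ((-5655 - 6734) + 9278) = 3 + (-12389 + 9278) = 3 - 3111 = -3108)
R + T = -3108 - 213 = -3321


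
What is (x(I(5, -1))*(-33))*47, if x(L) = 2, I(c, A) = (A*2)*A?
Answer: -3102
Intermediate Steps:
I(c, A) = 2*A² (I(c, A) = (2*A)*A = 2*A²)
(x(I(5, -1))*(-33))*47 = (2*(-33))*47 = -66*47 = -3102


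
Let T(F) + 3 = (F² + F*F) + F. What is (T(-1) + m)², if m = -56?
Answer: 3364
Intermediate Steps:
T(F) = -3 + F + 2*F² (T(F) = -3 + ((F² + F*F) + F) = -3 + ((F² + F²) + F) = -3 + (2*F² + F) = -3 + (F + 2*F²) = -3 + F + 2*F²)
(T(-1) + m)² = ((-3 - 1 + 2*(-1)²) - 56)² = ((-3 - 1 + 2*1) - 56)² = ((-3 - 1 + 2) - 56)² = (-2 - 56)² = (-58)² = 3364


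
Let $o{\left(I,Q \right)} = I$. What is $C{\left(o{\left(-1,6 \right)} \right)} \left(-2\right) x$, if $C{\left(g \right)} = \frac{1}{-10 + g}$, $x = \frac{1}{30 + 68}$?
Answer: $\frac{1}{539} \approx 0.0018553$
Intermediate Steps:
$x = \frac{1}{98} \approx 0.010204$
$C{\left(o{\left(-1,6 \right)} \right)} \left(-2\right) x = \frac{1}{-10 - 1} \left(-2\right) \frac{1}{98} = \frac{1}{-11} \left(-2\right) \frac{1}{98} = \left(- \frac{1}{11}\right) \left(-2\right) \frac{1}{98} = \frac{2}{11} \cdot \frac{1}{98} = \frac{1}{539}$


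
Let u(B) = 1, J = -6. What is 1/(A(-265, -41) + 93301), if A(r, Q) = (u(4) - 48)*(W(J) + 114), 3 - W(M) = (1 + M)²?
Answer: 1/88977 ≈ 1.1239e-5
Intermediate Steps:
W(M) = 3 - (1 + M)²
A(r, Q) = -4324 (A(r, Q) = (1 - 48)*((3 - (1 - 6)²) + 114) = -47*((3 - 1*(-5)²) + 114) = -47*((3 - 1*25) + 114) = -47*((3 - 25) + 114) = -47*(-22 + 114) = -47*92 = -4324)
1/(A(-265, -41) + 93301) = 1/(-4324 + 93301) = 1/88977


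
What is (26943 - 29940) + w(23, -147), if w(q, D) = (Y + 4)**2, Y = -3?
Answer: -2996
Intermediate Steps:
w(q, D) = 1 (w(q, D) = (-3 + 4)**2 = 1**2 = 1)
(26943 - 29940) + w(23, -147) = (26943 - 29940) + 1 = -2997 + 1 = -2996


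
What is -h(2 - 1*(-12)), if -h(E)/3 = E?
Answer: 42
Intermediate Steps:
h(E) = -3*E
-h(2 - 1*(-12)) = -(-3)*(2 - 1*(-12)) = -(-3)*(2 + 12) = -(-3)*14 = -1*(-42) = 42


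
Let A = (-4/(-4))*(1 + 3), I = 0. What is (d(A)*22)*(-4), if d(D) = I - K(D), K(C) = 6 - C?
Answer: 176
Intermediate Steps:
A = 4 (A = -4*(-¼)*4 = 1*4 = 4)
d(D) = -6 + D (d(D) = 0 - (6 - D) = 0 + (-6 + D) = -6 + D)
(d(A)*22)*(-4) = ((-6 + 4)*22)*(-4) = -2*22*(-4) = -44*(-4) = 176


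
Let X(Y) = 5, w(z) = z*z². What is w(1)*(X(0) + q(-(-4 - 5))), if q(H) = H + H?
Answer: 23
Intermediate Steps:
w(z) = z³
q(H) = 2*H
w(1)*(X(0) + q(-(-4 - 5))) = 1³*(5 + 2*(-(-4 - 5))) = 1*(5 + 2*(-1*(-9))) = 1*(5 + 2*9) = 1*(5 + 18) = 1*23 = 23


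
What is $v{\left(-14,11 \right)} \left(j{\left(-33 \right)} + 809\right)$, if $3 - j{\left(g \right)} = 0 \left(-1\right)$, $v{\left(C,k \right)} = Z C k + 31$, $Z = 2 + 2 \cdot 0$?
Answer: $-224924$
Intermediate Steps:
$Z = 2$ ($Z = 2 + 0 = 2$)
$v{\left(C,k \right)} = 31 + 2 C k$ ($v{\left(C,k \right)} = 2 C k + 31 = 31 + 2 C k$)
$j{\left(g \right)} = 3$ ($j{\left(g \right)} = 3 - 0 \left(-1\right) = 3 - 0 = 3 + 0 = 3$)
$v{\left(-14,11 \right)} \left(j{\left(-33 \right)} + 809\right) = \left(31 + 2 \left(-14\right) 11\right) \left(3 + 809\right) = \left(31 - 308\right) 812 = \left(-277\right) 812 = -224924$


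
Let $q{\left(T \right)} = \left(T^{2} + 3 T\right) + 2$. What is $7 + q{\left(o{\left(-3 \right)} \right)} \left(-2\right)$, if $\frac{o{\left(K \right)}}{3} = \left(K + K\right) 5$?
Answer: $-15657$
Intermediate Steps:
$o{\left(K \right)} = 30 K$ ($o{\left(K \right)} = 3 \left(K + K\right) 5 = 3 \cdot 2 K 5 = 3 \cdot 10 K = 30 K$)
$q{\left(T \right)} = 2 + T^{2} + 3 T$
$7 + q{\left(o{\left(-3 \right)} \right)} \left(-2\right) = 7 + \left(2 + \left(30 \left(-3\right)\right)^{2} + 3 \cdot 30 \left(-3\right)\right) \left(-2\right) = 7 + \left(2 + \left(-90\right)^{2} + 3 \left(-90\right)\right) \left(-2\right) = 7 + \left(2 + 8100 - 270\right) \left(-2\right) = 7 + 7832 \left(-2\right) = 7 - 15664 = -15657$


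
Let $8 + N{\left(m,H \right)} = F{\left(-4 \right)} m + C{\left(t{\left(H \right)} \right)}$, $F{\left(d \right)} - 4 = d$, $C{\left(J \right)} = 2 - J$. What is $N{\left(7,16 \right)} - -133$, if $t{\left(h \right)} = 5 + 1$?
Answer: $121$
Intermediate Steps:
$t{\left(h \right)} = 6$
$F{\left(d \right)} = 4 + d$
$N{\left(m,H \right)} = -12$ ($N{\left(m,H \right)} = -8 + \left(\left(4 - 4\right) m + \left(2 - 6\right)\right) = -8 + \left(0 m + \left(2 - 6\right)\right) = -8 + \left(0 - 4\right) = -8 - 4 = -12$)
$N{\left(7,16 \right)} - -133 = -12 - -133 = -12 + 133 = 121$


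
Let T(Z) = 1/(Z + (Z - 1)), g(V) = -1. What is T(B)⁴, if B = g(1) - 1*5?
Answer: 1/28561 ≈ 3.5013e-5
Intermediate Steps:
B = -6 (B = -1 - 1*5 = -1 - 5 = -6)
T(Z) = 1/(-1 + 2*Z) (T(Z) = 1/(Z + (-1 + Z)) = 1/(-1 + 2*Z))
T(B)⁴ = (1/(-1 + 2*(-6)))⁴ = (1/(-1 - 12))⁴ = (1/(-13))⁴ = (-1/13)⁴ = 1/28561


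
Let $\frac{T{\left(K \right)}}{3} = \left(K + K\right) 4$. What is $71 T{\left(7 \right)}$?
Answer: $11928$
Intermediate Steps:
$T{\left(K \right)} = 24 K$ ($T{\left(K \right)} = 3 \left(K + K\right) 4 = 3 \cdot 2 K 4 = 3 \cdot 8 K = 24 K$)
$71 T{\left(7 \right)} = 71 \cdot 24 \cdot 7 = 71 \cdot 168 = 11928$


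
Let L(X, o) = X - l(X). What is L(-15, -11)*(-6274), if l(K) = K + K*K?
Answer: 1411650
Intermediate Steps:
l(K) = K + K²
L(X, o) = X - X*(1 + X)
L(-15, -11)*(-6274) = -1*(-15)²*(-6274) = -1*225*(-6274) = -225*(-6274) = 1411650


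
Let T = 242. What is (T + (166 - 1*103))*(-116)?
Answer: -35380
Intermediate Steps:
(T + (166 - 1*103))*(-116) = (242 + (166 - 1*103))*(-116) = (242 + (166 - 103))*(-116) = (242 + 63)*(-116) = 305*(-116) = -35380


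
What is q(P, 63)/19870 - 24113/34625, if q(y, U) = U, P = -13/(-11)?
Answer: -95388787/137599750 ≈ -0.69323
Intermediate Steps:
P = 13/11 (P = -13*(-1/11) = 13/11 ≈ 1.1818)
q(P, 63)/19870 - 24113/34625 = 63/19870 - 24113/34625 = -95388787/137599750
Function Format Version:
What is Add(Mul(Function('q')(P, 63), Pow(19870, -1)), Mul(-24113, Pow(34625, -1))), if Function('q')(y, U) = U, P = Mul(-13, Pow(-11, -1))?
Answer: Rational(-95388787, 137599750) ≈ -0.69323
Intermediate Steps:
P = Rational(13, 11) (P = Mul(-13, Rational(-1, 11)) = Rational(13, 11) ≈ 1.1818)
Add(Mul(Function('q')(P, 63), Pow(19870, -1)), Mul(-24113, Pow(34625, -1))) = Add(Mul(63, Pow(19870, -1)), Mul(-24113, Pow(34625, -1))) = Add(Mul(63, Rational(1, 19870)), Mul(-24113, Rational(1, 34625))) = Add(Rational(63, 19870), Rational(-24113, 34625)) = Rational(-95388787, 137599750)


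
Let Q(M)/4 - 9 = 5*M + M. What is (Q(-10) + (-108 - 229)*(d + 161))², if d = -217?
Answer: 348494224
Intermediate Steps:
Q(M) = 36 + 24*M (Q(M) = 36 + 4*(5*M + M) = 36 + 4*(6*M) = 36 + 24*M)
(Q(-10) + (-108 - 229)*(d + 161))² = ((36 + 24*(-10)) + (-108 - 229)*(-217 + 161))² = ((36 - 240) - 337*(-56))² = (-204 + 18872)² = 18668² = 348494224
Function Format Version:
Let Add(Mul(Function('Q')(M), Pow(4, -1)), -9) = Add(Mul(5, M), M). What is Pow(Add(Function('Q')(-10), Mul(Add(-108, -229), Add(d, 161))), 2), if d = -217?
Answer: 348494224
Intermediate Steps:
Function('Q')(M) = Add(36, Mul(24, M)) (Function('Q')(M) = Add(36, Mul(4, Add(Mul(5, M), M))) = Add(36, Mul(4, Mul(6, M))) = Add(36, Mul(24, M)))
Pow(Add(Function('Q')(-10), Mul(Add(-108, -229), Add(d, 161))), 2) = Pow(Add(Add(36, Mul(24, -10)), Mul(Add(-108, -229), Add(-217, 161))), 2) = Pow(Add(Add(36, -240), Mul(-337, -56)), 2) = Pow(Add(-204, 18872), 2) = Pow(18668, 2) = 348494224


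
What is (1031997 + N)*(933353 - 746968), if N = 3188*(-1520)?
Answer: -710828216755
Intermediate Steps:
N = -4845760
(1031997 + N)*(933353 - 746968) = (1031997 - 4845760)*(933353 - 746968) = -3813763*186385 = -710828216755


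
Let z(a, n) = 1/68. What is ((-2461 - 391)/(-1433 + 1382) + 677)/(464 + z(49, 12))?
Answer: 149516/94659 ≈ 1.5795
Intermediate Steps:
z(a, n) = 1/68
((-2461 - 391)/(-1433 + 1382) + 677)/(464 + z(49, 12)) = ((-2461 - 391)/(-1433 + 1382) + 677)/(464 + 1/68) = (-2852/(-51) + 677)/(31553/68) = (-2852*(-1/51) + 677)*(68/31553) = (2852/51 + 677)*(68/31553) = (37379/51)*(68/31553) = 149516/94659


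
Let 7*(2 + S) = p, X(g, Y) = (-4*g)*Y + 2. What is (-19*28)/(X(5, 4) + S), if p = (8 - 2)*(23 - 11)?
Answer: 931/122 ≈ 7.6311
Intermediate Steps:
p = 72 (p = 6*12 = 72)
X(g, Y) = 2 - 4*Y*g (X(g, Y) = -4*Y*g + 2 = 2 - 4*Y*g)
S = 58/7 (S = -2 + (⅐)*72 = -2 + 72/7 = 58/7 ≈ 8.2857)
(-19*28)/(X(5, 4) + S) = (-19*28)/((2 - 4*4*5) + 58/7) = -532/((2 - 80) + 58/7) = -532/(-78 + 58/7) = -532/(-488/7) = -532*(-7/488) = 931/122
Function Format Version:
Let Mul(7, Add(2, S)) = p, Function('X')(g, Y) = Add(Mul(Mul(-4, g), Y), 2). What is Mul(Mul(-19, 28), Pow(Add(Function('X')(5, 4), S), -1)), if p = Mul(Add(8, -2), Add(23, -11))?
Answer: Rational(931, 122) ≈ 7.6311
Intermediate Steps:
p = 72 (p = Mul(6, 12) = 72)
Function('X')(g, Y) = Add(2, Mul(-4, Y, g)) (Function('X')(g, Y) = Add(Mul(-4, Y, g), 2) = Add(2, Mul(-4, Y, g)))
S = Rational(58, 7) (S = Add(-2, Mul(Rational(1, 7), 72)) = Add(-2, Rational(72, 7)) = Rational(58, 7) ≈ 8.2857)
Mul(Mul(-19, 28), Pow(Add(Function('X')(5, 4), S), -1)) = Mul(Mul(-19, 28), Pow(Add(Add(2, Mul(-4, 4, 5)), Rational(58, 7)), -1)) = Mul(-532, Pow(Add(Add(2, -80), Rational(58, 7)), -1)) = Mul(-532, Pow(Add(-78, Rational(58, 7)), -1)) = Mul(-532, Pow(Rational(-488, 7), -1)) = Mul(-532, Rational(-7, 488)) = Rational(931, 122)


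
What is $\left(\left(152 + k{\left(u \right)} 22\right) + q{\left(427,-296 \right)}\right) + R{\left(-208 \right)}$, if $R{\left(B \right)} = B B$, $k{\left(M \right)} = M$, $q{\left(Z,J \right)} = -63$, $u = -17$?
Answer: $42979$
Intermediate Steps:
$R{\left(B \right)} = B^{2}$
$\left(\left(152 + k{\left(u \right)} 22\right) + q{\left(427,-296 \right)}\right) + R{\left(-208 \right)} = \left(\left(152 - 374\right) - 63\right) + \left(-208\right)^{2} = \left(\left(152 - 374\right) - 63\right) + 43264 = \left(-222 - 63\right) + 43264 = -285 + 43264 = 42979$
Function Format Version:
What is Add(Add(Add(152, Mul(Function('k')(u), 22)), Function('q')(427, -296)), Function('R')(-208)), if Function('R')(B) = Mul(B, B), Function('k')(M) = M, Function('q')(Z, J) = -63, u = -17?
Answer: 42979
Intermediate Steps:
Function('R')(B) = Pow(B, 2)
Add(Add(Add(152, Mul(Function('k')(u), 22)), Function('q')(427, -296)), Function('R')(-208)) = Add(Add(Add(152, Mul(-17, 22)), -63), Pow(-208, 2)) = Add(Add(Add(152, -374), -63), 43264) = Add(Add(-222, -63), 43264) = Add(-285, 43264) = 42979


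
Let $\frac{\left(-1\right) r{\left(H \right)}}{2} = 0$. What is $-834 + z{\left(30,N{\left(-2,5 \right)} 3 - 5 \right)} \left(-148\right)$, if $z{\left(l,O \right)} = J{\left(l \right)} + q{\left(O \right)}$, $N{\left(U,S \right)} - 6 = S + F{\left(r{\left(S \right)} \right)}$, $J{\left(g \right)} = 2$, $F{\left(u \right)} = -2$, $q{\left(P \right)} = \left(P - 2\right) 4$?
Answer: $-12970$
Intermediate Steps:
$q{\left(P \right)} = -8 + 4 P$ ($q{\left(P \right)} = \left(-2 + P\right) 4 = -8 + 4 P$)
$r{\left(H \right)} = 0$ ($r{\left(H \right)} = \left(-2\right) 0 = 0$)
$N{\left(U,S \right)} = 4 + S$ ($N{\left(U,S \right)} = 6 + \left(S - 2\right) = 6 + \left(-2 + S\right) = 4 + S$)
$z{\left(l,O \right)} = -6 + 4 O$ ($z{\left(l,O \right)} = 2 + \left(-8 + 4 O\right) = -6 + 4 O$)
$-834 + z{\left(30,N{\left(-2,5 \right)} 3 - 5 \right)} \left(-148\right) = -834 + \left(-6 + 4 \left(\left(4 + 5\right) 3 - 5\right)\right) \left(-148\right) = -834 + \left(-6 + 4 \left(9 \cdot 3 - 5\right)\right) \left(-148\right) = -834 + \left(-6 + 4 \left(27 - 5\right)\right) \left(-148\right) = -834 + \left(-6 + 4 \cdot 22\right) \left(-148\right) = -834 + \left(-6 + 88\right) \left(-148\right) = -834 + 82 \left(-148\right) = -834 - 12136 = -12970$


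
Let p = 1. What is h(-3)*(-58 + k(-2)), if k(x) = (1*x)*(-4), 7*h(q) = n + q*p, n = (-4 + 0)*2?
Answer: 550/7 ≈ 78.571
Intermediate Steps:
n = -8 (n = -4*2 = -8)
h(q) = -8/7 + q/7 (h(q) = (-8 + q*1)/7 = (-8 + q)/7 = -8/7 + q/7)
k(x) = -4*x (k(x) = x*(-4) = -4*x)
h(-3)*(-58 + k(-2)) = (-8/7 + (⅐)*(-3))*(-58 - 4*(-2)) = (-8/7 - 3/7)*(-58 + 8) = -11/7*(-50) = 550/7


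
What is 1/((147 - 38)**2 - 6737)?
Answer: 1/5144 ≈ 0.00019440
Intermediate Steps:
1/((147 - 38)**2 - 6737) = 1/(109**2 - 6737) = 1/(11881 - 6737) = 1/5144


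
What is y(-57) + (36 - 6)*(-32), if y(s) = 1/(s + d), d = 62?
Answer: -4799/5 ≈ -959.80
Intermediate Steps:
y(s) = 1/(62 + s) (y(s) = 1/(s + 62) = 1/(62 + s))
y(-57) + (36 - 6)*(-32) = 1/(62 - 57) + (36 - 6)*(-32) = 1/5 + 30*(-32) = ⅕ - 960 = -4799/5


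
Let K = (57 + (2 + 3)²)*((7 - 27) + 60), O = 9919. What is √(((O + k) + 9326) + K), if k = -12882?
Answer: √9643 ≈ 98.199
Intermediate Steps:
K = 3280 (K = (57 + 5²)*(-20 + 60) = (57 + 25)*40 = 82*40 = 3280)
√(((O + k) + 9326) + K) = √(((9919 - 12882) + 9326) + 3280) = √((-2963 + 9326) + 3280) = √(6363 + 3280) = √9643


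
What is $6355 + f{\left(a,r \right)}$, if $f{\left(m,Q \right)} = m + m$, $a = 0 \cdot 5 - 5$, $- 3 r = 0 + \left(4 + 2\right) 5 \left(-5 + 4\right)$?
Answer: $6345$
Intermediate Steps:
$r = 10$ ($r = - \frac{0 + \left(4 + 2\right) 5 \left(-5 + 4\right)}{3} = - \frac{0 + 6 \cdot 5 \left(-1\right)}{3} = - \frac{0 + 6 \left(-5\right)}{3} = - \frac{0 - 30}{3} = \left(- \frac{1}{3}\right) \left(-30\right) = 10$)
$a = -5$ ($a = 0 - 5 = -5$)
$f{\left(m,Q \right)} = 2 m$
$6355 + f{\left(a,r \right)} = 6355 + 2 \left(-5\right) = 6355 - 10 = 6345$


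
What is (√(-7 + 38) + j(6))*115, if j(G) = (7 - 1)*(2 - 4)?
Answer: -1380 + 115*√31 ≈ -739.71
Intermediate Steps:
j(G) = -12 (j(G) = 6*(-2) = -12)
(√(-7 + 38) + j(6))*115 = (√(-7 + 38) - 12)*115 = (√31 - 12)*115 = (-12 + √31)*115 = -1380 + 115*√31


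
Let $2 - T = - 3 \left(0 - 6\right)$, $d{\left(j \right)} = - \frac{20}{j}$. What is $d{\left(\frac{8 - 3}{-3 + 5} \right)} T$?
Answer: $128$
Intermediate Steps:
$T = -16$ ($T = 2 - - 3 \left(0 - 6\right) = 2 - \left(-3\right) \left(-6\right) = 2 - 18 = -16$)
$d{\left(\frac{8 - 3}{-3 + 5} \right)} T = - \frac{20}{\left(8 - 3\right) \frac{1}{-3 + 5}} \left(-16\right) = - \frac{20}{5 \cdot \frac{1}{2}} \left(-16\right) = - \frac{20}{\frac{5}{2}} \left(-16\right) = \left(-20\right) \frac{2}{5} \left(-16\right) = \left(-8\right) \left(-16\right) = 128$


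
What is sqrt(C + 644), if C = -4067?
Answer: I*sqrt(3423) ≈ 58.506*I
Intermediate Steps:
sqrt(C + 644) = sqrt(-4067 + 644) = sqrt(-3423) = I*sqrt(3423)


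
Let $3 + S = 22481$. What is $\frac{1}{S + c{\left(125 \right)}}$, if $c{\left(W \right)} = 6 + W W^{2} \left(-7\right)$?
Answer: $- \frac{1}{13649391} \approx -7.3263 \cdot 10^{-8}$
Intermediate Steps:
$S = 22478$ ($S = -3 + 22481 = 22478$)
$c{\left(W \right)} = 6 - 7 W^{3}$ ($c{\left(W \right)} = 6 + W^{3} \left(-7\right) = 6 - 7 W^{3}$)
$\frac{1}{S + c{\left(125 \right)}} = \frac{1}{22478 + \left(6 - 7 \cdot 125^{3}\right)} = \frac{1}{22478 + \left(6 - 13671875\right)} = \frac{1}{22478 - 13671869} = \frac{1}{-13649391} = - \frac{1}{13649391}$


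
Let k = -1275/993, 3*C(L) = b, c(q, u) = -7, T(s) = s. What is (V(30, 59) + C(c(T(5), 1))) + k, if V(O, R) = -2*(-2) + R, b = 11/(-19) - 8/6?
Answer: 3457109/56601 ≈ 61.079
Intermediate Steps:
b = -109/57 (b = 11*(-1/19) - 8*1/6 = -11/19 - 4/3 = -109/57 ≈ -1.9123)
V(O, R) = 4 + R
C(L) = -109/171 (C(L) = (1/3)*(-109/57) = -109/171)
k = -425/331 (k = -1275*1/993 = -425/331 ≈ -1.2840)
(V(30, 59) + C(c(T(5), 1))) + k = ((4 + 59) - 109/171) - 425/331 = (63 - 109/171) - 425/331 = 10664/171 - 425/331 = 3457109/56601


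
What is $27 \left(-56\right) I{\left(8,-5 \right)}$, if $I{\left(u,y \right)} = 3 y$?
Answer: $22680$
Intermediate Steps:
$27 \left(-56\right) I{\left(8,-5 \right)} = 27 \left(-56\right) 3 \left(-5\right) = \left(-1512\right) \left(-15\right) = 22680$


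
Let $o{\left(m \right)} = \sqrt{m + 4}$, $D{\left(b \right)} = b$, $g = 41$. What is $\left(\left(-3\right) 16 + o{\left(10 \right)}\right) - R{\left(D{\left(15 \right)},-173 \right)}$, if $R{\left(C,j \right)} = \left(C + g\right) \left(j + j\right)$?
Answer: $19328 + \sqrt{14} \approx 19332.0$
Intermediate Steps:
$o{\left(m \right)} = \sqrt{4 + m}$
$R{\left(C,j \right)} = 2 j \left(41 + C\right)$ ($R{\left(C,j \right)} = \left(C + 41\right) \left(j + j\right) = \left(41 + C\right) 2 j = 2 j \left(41 + C\right)$)
$\left(\left(-3\right) 16 + o{\left(10 \right)}\right) - R{\left(D{\left(15 \right)},-173 \right)} = \left(\left(-3\right) 16 + \sqrt{4 + 10}\right) - 2 \left(-173\right) \left(41 + 15\right) = \left(-48 + \sqrt{14}\right) - 2 \left(-173\right) 56 = \left(-48 + \sqrt{14}\right) - -19376 = \left(-48 + \sqrt{14}\right) + 19376 = 19328 + \sqrt{14}$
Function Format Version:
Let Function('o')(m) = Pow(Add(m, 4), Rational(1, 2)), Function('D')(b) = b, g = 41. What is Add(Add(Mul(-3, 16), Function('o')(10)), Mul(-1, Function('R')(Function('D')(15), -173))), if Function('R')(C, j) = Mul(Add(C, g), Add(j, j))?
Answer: Add(19328, Pow(14, Rational(1, 2))) ≈ 19332.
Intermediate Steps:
Function('o')(m) = Pow(Add(4, m), Rational(1, 2))
Function('R')(C, j) = Mul(2, j, Add(41, C)) (Function('R')(C, j) = Mul(Add(C, 41), Add(j, j)) = Mul(Add(41, C), Mul(2, j)) = Mul(2, j, Add(41, C)))
Add(Add(Mul(-3, 16), Function('o')(10)), Mul(-1, Function('R')(Function('D')(15), -173))) = Add(Add(Mul(-3, 16), Pow(Add(4, 10), Rational(1, 2))), Mul(-1, Mul(2, -173, Add(41, 15)))) = Add(Add(-48, Pow(14, Rational(1, 2))), Mul(-1, Mul(2, -173, 56))) = Add(Add(-48, Pow(14, Rational(1, 2))), Mul(-1, -19376)) = Add(Add(-48, Pow(14, Rational(1, 2))), 19376) = Add(19328, Pow(14, Rational(1, 2)))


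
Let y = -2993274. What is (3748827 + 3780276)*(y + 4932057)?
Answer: 14597296901649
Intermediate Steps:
(3748827 + 3780276)*(y + 4932057) = (3748827 + 3780276)*(-2993274 + 4932057) = 7529103*1938783 = 14597296901649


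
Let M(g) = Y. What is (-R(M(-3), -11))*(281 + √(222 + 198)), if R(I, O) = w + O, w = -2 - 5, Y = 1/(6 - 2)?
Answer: 5058 + 36*√105 ≈ 5426.9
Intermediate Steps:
Y = ¼ (Y = 1/4 = ¼ ≈ 0.25000)
M(g) = ¼
w = -7
R(I, O) = -7 + O
(-R(M(-3), -11))*(281 + √(222 + 198)) = (-(-7 - 11))*(281 + √(222 + 198)) = (-1*(-18))*(281 + √420) = 18*(281 + 2*√105) = 5058 + 36*√105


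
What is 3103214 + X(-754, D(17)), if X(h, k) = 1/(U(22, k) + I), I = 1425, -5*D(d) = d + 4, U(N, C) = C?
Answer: 22045232261/7104 ≈ 3.1032e+6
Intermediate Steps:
D(d) = -⅘ - d/5 (D(d) = -(d + 4)/5 = -(4 + d)/5 = -⅘ - d/5)
X(h, k) = 1/(1425 + k) (X(h, k) = 1/(k + 1425) = 1/(1425 + k))
3103214 + X(-754, D(17)) = 3103214 + 1/(1425 + (-⅘ - ⅕*17)) = 3103214 + 1/(1425 + (-⅘ - 17/5)) = 3103214 + 1/(1425 - 21/5) = 3103214 + 1/(7104/5) = 3103214 + 5/7104 = 22045232261/7104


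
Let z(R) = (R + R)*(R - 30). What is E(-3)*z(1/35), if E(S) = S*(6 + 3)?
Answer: 56646/1225 ≈ 46.242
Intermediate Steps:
z(R) = 2*R*(-30 + R) (z(R) = (2*R)*(-30 + R) = 2*R*(-30 + R))
E(S) = 9*S (E(S) = S*9 = 9*S)
E(-3)*z(1/35) = (9*(-3))*(2*(-30 + 1/35)/35) = -54*(-30 + 1/35)/35 = -54*(-1049)/(35*35) = -27*(-2098/1225) = 56646/1225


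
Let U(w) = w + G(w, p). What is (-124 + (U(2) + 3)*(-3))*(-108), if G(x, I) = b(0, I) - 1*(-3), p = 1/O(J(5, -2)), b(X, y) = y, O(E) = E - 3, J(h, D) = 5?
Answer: 16146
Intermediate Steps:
O(E) = -3 + E
p = ½ (p = 1/(-3 + 5) = 1/2 = ½ ≈ 0.50000)
G(x, I) = 3 + I (G(x, I) = I - 1*(-3) = I + 3 = 3 + I)
U(w) = 7/2 + w (U(w) = w + (3 + ½) = w + 7/2 = 7/2 + w)
(-124 + (U(2) + 3)*(-3))*(-108) = (-124 + ((7/2 + 2) + 3)*(-3))*(-108) = (-124 + (11/2 + 3)*(-3))*(-108) = (-124 + (17/2)*(-3))*(-108) = (-124 - 51/2)*(-108) = -299/2*(-108) = 16146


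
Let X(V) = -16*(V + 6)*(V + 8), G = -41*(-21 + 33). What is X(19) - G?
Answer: -10308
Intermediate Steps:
G = -492 (G = -41*12 = -492)
X(V) = -16*(6 + V)*(8 + V)
X(19) - G = (-768 - 224*19 - 16*19**2) - 1*(-492) = (-768 - 4256 - 16*361) + 492 = (-768 - 4256 - 5776) + 492 = -10800 + 492 = -10308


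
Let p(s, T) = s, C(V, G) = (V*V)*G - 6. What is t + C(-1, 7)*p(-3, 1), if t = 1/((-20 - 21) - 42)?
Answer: -250/83 ≈ -3.0120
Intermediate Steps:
C(V, G) = -6 + G*V**2 (C(V, G) = V**2*G - 6 = G*V**2 - 6 = -6 + G*V**2)
t = -1/83 (t = 1/(-41 - 42) = 1/(-83) = -1/83 ≈ -0.012048)
t + C(-1, 7)*p(-3, 1) = -1/83 + (-6 + 7*(-1)**2)*(-3) = -1/83 + (-6 + 7*1)*(-3) = -1/83 + (-6 + 7)*(-3) = -1/83 + 1*(-3) = -1/83 - 3 = -250/83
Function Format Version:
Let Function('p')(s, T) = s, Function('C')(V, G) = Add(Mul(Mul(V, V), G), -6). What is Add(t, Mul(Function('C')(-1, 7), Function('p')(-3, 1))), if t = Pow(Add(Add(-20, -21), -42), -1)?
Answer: Rational(-250, 83) ≈ -3.0120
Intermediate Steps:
Function('C')(V, G) = Add(-6, Mul(G, Pow(V, 2))) (Function('C')(V, G) = Add(Mul(Pow(V, 2), G), -6) = Add(Mul(G, Pow(V, 2)), -6) = Add(-6, Mul(G, Pow(V, 2))))
t = Rational(-1, 83) (t = Pow(Add(-41, -42), -1) = Pow(-83, -1) = Rational(-1, 83) ≈ -0.012048)
Add(t, Mul(Function('C')(-1, 7), Function('p')(-3, 1))) = Add(Rational(-1, 83), Mul(Add(-6, Mul(7, Pow(-1, 2))), -3)) = Add(Rational(-1, 83), Mul(Add(-6, Mul(7, 1)), -3)) = Add(Rational(-1, 83), Mul(Add(-6, 7), -3)) = Add(Rational(-1, 83), Mul(1, -3)) = Add(Rational(-1, 83), -3) = Rational(-250, 83)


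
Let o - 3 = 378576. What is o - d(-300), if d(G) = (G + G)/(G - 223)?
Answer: 197996217/523 ≈ 3.7858e+5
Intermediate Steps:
o = 378579 (o = 3 + 378576 = 378579)
d(G) = 2*G/(-223 + G) (d(G) = (2*G)/(-223 + G) = 2*G/(-223 + G))
o - d(-300) = 378579 - 2*(-300)/(-223 - 300) = 378579 - 2*(-300)/(-523) = 378579 - 2*(-300)*(-1)/523 = 378579 - 1*600/523 = 378579 - 600/523 = 197996217/523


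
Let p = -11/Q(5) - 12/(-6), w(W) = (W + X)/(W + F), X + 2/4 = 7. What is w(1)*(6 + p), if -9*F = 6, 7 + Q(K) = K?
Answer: 1215/4 ≈ 303.75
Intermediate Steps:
X = 13/2 (X = -1/2 + 7 = 13/2 ≈ 6.5000)
Q(K) = -7 + K
F = -2/3 (F = -1/9*6 = -2/3 ≈ -0.66667)
w(W) = (13/2 + W)/(-2/3 + W) (w(W) = (W + 13/2)/(W - 2/3) = (13/2 + W)/(-2/3 + W))
p = 15/2 (p = -11/(-7 + 5) - 12/(-6) = -11/(-2) - 12*(-1/6) = -11*(-1/2) + 2 = 11/2 + 2 = 15/2 ≈ 7.5000)
w(1)*(6 + p) = (3*(13 + 2*1)/(2*(-2 + 3*1)))*(6 + 15/2) = (3*(13 + 2)/(2*(-2 + 3)))*(27/2) = ((3/2)*15/1)*(27/2) = ((3/2)*1*15)*(27/2) = (45/2)*(27/2) = 1215/4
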